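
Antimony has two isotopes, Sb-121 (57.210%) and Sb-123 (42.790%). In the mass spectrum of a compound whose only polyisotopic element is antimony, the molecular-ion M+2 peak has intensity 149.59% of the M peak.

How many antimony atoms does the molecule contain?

2

The M+2/M ratio from n Sb atoms is n · q/p = n · 0.42790/0.57210.
n = 1.4959 × 0.57210/0.42790 = 2.00 ≈ 2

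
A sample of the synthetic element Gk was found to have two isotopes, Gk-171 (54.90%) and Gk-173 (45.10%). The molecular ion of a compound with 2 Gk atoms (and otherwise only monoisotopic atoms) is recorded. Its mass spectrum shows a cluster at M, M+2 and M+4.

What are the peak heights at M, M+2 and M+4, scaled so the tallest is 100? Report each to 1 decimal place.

60.9 : 100.0 : 41.1

Each Gk atom is independently Gk-171 (p = 0.5490) or Gk-173 (q = 0.4510); the cluster is the binomial expansion (p + q)^2.
P(M) = 0.5490^2 = 0.301401
P(M+2) = 2 × 0.5490^1 × 0.4510^1 = 0.495198
P(M+4) = 0.4510^2 = 0.203401
The M+2 peak is largest (0.495198); scaling to 100 gives 60.9 : 100.0 : 41.1.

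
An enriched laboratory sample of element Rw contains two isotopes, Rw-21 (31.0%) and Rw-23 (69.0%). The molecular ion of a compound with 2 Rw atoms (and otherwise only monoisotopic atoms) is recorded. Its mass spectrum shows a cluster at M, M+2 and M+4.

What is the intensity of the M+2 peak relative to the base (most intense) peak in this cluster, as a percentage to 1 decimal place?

Binomial terms of (0.310 + 0.690)^2: M 0.0961, M+2 0.4278, M+4 0.4761 → M+4 is the base peak.
P(M+4) = C(2,2) × 0.310^0 × 0.690^2 = 1 × 1.0000 × 0.4761 = 0.476100 (base)
P(M+2) = C(2,1) × 0.310^1 × 0.690^1 = 2 × 0.3100 × 0.6900 = 0.427800
Relative intensity = 0.427800 / 0.476100 × 100 = 89.9

89.9%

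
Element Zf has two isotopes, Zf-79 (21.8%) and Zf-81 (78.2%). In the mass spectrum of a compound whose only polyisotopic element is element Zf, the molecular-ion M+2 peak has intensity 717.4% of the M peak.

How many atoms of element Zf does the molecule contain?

2

For n independent Zf atoms, I(M+2)/I(M) = n · (abundance Zf-81) / (abundance Zf-79) = n · 0.782/0.218.
n = 7.174 × 0.218/0.782 = 2.00 ≈ 2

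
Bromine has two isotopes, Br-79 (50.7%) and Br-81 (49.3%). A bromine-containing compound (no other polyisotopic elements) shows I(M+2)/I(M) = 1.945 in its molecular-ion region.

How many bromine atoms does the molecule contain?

2

For n independent Br atoms, I(M+2)/I(M) = n · (abundance Br-81) / (abundance Br-79) = n · 0.493/0.507.
n = 1.945 × 0.507/0.493 = 2.00 ≈ 2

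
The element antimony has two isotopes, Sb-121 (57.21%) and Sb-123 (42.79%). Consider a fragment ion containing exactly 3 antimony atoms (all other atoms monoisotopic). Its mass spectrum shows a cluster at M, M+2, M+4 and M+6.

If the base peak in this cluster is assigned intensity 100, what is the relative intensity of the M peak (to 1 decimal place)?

Binomial terms of (0.5721 + 0.4279)^3: M 0.1872, M+2 0.4202, M+4 0.3143, M+6 0.0783 → M+2 is the base peak.
P(M+2) = C(3,1) × 0.5721^2 × 0.4279^1 = 3 × 0.32729841 × 0.4279 = 0.420153 (base)
P(M) = C(3,0) × 0.5721^3 × 0.4279^0 = 1 × 0.18724742 × 1.0000 = 0.187247
Relative intensity = 0.187247 / 0.420153 × 100 = 44.6

44.6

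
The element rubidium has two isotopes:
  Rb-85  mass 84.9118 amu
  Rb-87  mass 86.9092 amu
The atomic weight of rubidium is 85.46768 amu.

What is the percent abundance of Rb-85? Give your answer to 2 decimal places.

Let x be the fractional abundance of Rb-85; then Rb-87 has abundance 1 − x.
84.9118·x + 86.9092·(1 − x) = 85.46768
(84.9118 − 86.9092)·x = 85.46768 − 86.9092
x = -1.44152 / -1.9974 = 0.72170 → 72.17% Rb-85, 27.83% Rb-87.

72.17%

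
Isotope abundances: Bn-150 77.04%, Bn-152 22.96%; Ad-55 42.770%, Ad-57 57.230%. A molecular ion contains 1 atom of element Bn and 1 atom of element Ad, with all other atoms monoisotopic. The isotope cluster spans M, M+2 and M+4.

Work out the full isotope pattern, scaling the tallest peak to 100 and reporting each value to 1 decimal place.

61.1 : 100.0 : 24.4

Element Bn pattern (n=1): 0.7704 : 0.2296
Element Ad pattern (n=1): 0.4277 : 0.5723
Convolve the two distributions (both contribute in 2-u steps):
  M: 0.7704×0.4277 = 0.329500
  M+2: 0.7704×0.5723 + 0.2296×0.4277 = 0.539100
  M+4: 0.2296×0.5723 = 0.131400
Scale to base peak (0.539100) = 100: 61.1 : 100.0 : 24.4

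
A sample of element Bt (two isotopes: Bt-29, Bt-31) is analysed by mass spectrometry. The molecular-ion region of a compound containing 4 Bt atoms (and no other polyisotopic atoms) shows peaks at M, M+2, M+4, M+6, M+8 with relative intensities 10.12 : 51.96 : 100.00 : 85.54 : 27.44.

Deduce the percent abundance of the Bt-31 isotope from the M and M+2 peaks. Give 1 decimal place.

Write p for the Bt-29 fraction. I(M+2)/I(M) = [C(4,1)·p^3·(1−p)] / p^4 = 4·(1−p)/p = 51.96/10.12 = 5.1344
(1−p)/p = 5.1344/4 = 1.2836  ⇒  p = 1/(1 + 1.2836) = 0.4379
Bt-29: 43.8%, Bt-31: 56.2%.

56.2%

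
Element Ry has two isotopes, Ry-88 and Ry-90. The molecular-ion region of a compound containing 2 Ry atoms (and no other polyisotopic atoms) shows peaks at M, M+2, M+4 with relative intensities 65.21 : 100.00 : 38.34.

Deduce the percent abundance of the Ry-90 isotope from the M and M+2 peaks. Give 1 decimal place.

Write p for the Ry-88 fraction. I(M+2)/I(M) = [C(2,1)·p^1·(1−p)] / p^2 = 2·(1−p)/p = 100.00/65.21 = 1.5335
(1−p)/p = 1.5335/2 = 0.7668  ⇒  p = 1/(1 + 0.7668) = 0.5660
Ry-88: 56.6%, Ry-90: 43.4%.

43.4%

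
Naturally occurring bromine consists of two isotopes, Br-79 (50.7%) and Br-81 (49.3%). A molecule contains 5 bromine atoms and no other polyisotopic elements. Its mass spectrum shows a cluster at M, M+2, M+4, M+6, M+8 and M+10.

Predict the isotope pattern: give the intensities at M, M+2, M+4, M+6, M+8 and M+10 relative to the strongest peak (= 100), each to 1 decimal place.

The 5 Br atoms are independent, so intensities follow the terms of (0.507 + 0.493)^5.
P(M) = 0.507^5 = 0.033500
P(M+2) = 5 × 0.507^4 × 0.493^1 = 0.162873
P(M+4) = 10 × 0.507^3 × 0.493^2 = 0.316751
P(M+6) = 10 × 0.507^2 × 0.493^3 = 0.308004
P(M+8) = 5 × 0.507^1 × 0.493^4 = 0.149750
P(M+10) = 0.493^5 = 0.029123
The M+4 peak is largest (0.316751); scaling to 100 gives 10.6 : 51.4 : 100.0 : 97.2 : 47.3 : 9.2.

10.6 : 51.4 : 100.0 : 97.2 : 47.3 : 9.2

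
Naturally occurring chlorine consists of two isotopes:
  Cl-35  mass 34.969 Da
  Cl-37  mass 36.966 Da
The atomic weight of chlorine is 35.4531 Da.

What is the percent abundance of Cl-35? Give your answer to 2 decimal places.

Let x be the fractional abundance of Cl-35; then Cl-37 has abundance 1 − x.
34.969·x + 36.966·(1 − x) = 35.4531
(34.969 − 36.966)·x = 35.4531 − 36.966
x = -1.5129 / -1.997 = 0.75759 → 75.76% Cl-35, 24.24% Cl-37.

75.76%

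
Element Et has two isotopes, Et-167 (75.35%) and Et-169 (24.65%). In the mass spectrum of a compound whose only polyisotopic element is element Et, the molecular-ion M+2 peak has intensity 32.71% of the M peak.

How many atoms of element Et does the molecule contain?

1

For n independent Et atoms, I(M+2)/I(M) = n · (abundance Et-169) / (abundance Et-167) = n · 0.2465/0.7535.
n = 0.3271 × 0.7535/0.2465 = 1.00 ≈ 1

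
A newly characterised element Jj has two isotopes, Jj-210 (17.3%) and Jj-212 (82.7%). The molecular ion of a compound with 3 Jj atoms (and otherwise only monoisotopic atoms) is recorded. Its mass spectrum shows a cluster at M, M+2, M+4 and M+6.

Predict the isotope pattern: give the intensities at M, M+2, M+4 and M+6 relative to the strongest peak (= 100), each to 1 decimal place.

0.9 : 13.1 : 62.8 : 100.0

The 3 Jj atoms are independent, so intensities follow the terms of (0.173 + 0.827)^3.
P(M) = 0.173^3 = 0.005178
P(M+2) = 3 × 0.173^2 × 0.827^1 = 0.074254
P(M+4) = 3 × 0.173^1 × 0.827^2 = 0.354959
P(M+6) = 0.827^3 = 0.565609
The M+6 peak is largest (0.565609); scaling to 100 gives 0.9 : 13.1 : 62.8 : 100.0.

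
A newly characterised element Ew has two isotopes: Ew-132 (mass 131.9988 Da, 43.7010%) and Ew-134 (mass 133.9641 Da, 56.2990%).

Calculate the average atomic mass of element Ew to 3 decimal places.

Ar = Σ fᵢ·mᵢ = 0.437010 × 131.9988 + 0.562990 × 133.9641
= 57.68480 + 75.42045 = 133.10525 Da

133.105 Da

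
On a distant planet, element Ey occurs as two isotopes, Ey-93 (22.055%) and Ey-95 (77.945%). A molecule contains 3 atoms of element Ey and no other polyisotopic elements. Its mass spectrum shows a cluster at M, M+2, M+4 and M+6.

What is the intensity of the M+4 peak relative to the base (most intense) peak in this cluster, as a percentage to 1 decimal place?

(0.22055 + 0.77945)^3 gives M 0.0107, M+2 0.1137, M+4 0.4020, M+6 0.4735; the largest is M+6.
P(M+6) = C(3,3) × 0.22055^0 × 0.77945^3 = 1 × 1.0000 × 0.47354885 = 0.473549 (base)
P(M+4) = C(3,2) × 0.22055^1 × 0.77945^2 = 3 × 0.22055 × 0.6075423 = 0.401980
Relative intensity = 0.401980 / 0.473549 × 100 = 84.9

84.9%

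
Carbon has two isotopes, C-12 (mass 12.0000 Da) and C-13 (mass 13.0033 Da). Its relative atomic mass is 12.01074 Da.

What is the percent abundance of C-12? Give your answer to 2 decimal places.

Let x be the fractional abundance of C-12; then C-13 has abundance 1 − x.
12.0000·x + 13.0033·(1 − x) = 12.01074
(12.0000 − 13.0033)·x = 12.01074 − 13.0033
x = -0.99256 / -1.0033 = 0.98930 → 98.93% C-12, 1.07% C-13.

98.93%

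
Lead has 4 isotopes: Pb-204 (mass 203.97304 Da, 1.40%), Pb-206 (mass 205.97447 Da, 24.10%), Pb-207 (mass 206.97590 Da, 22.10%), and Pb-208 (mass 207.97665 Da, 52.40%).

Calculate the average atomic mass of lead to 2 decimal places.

207.22 Da

Average mass = Σ (abundance × isotope mass) = 0.0140 × 203.97304 + 0.2410 × 205.97447 + 0.2210 × 206.97590 + 0.5240 × 207.97665
= 2.855623 + 49.639847 + 45.741674 + 108.979765 = 207.216909 Da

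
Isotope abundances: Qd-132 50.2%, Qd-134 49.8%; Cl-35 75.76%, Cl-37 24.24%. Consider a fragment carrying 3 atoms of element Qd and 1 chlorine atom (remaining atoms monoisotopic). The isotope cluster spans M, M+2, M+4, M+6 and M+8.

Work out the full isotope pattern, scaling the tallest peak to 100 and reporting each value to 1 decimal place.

25.6 : 84.4 : 100.0 : 49.2 : 8.0

Element Qd pattern (n=3): 0.12650601 : 0.37649398 : 0.37349402 : 0.12350599
Chlorine pattern (n=1): 0.7576 : 0.2424
Convolve the two distributions (both contribute in 2-u steps):
  M: 0.12650601×0.7576 = 0.095841
  M+2: 0.12650601×0.2424 + 0.37649398×0.7576 = 0.315897
  M+4: 0.37649398×0.2424 + 0.37349402×0.7576 = 0.374221
  M+6: 0.37349402×0.2424 + 0.12350599×0.7576 = 0.184103
  M+8: 0.12350599×0.2424 = 0.029938
Scale to base peak (0.374221) = 100: 25.6 : 84.4 : 100.0 : 49.2 : 8.0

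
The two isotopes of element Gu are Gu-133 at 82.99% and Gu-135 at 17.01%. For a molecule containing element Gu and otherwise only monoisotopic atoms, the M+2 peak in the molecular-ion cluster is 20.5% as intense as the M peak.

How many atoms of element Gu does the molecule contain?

1

The M+2/M ratio from n Gu atoms is n · q/p = n · 0.1701/0.8299.
n = 0.205 × 0.8299/0.1701 = 1.00 ≈ 1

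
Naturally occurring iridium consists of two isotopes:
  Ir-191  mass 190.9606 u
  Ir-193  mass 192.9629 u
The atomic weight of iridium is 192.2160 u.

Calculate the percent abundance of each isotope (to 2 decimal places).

Let x be the fractional abundance of Ir-191; then Ir-193 has abundance 1 − x.
190.9606·x + 192.9629·(1 − x) = 192.2160
(190.9606 − 192.9629)·x = 192.2160 − 192.9629
x = -0.7469 / -2.0023 = 0.37302 → 37.30% Ir-191, 62.70% Ir-193.

Ir-191: 37.30%, Ir-193: 62.70%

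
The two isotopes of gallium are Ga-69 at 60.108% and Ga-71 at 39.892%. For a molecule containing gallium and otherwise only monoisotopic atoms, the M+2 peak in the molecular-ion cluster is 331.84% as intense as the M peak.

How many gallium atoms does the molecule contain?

With n Ga atoms, P(M+2)/P(M) = C(n,1)·p^(n−1)q / p^n = n·q/p = n · 0.39892/0.60108.
n = 3.3184 × 0.60108/0.39892 = 5.00 ≈ 5

5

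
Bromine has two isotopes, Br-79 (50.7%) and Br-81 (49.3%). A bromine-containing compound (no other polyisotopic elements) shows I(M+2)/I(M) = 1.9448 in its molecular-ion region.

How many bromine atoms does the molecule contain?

2

For n independent Br atoms, I(M+2)/I(M) = n · (abundance Br-81) / (abundance Br-79) = n · 0.493/0.507.
n = 1.9448 × 0.507/0.493 = 2.00 ≈ 2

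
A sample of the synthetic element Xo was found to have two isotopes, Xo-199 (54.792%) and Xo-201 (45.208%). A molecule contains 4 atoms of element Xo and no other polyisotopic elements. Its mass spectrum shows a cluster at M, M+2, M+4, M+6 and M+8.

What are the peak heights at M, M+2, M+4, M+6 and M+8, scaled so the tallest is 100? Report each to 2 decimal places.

Each Xo atom is independently Xo-199 (p = 0.54792) or Xo-201 (q = 0.45208); the cluster is the binomial expansion (p + q)^4.
P(M) = 0.54792^4 = 0.090130
P(M+2) = 4 × 0.54792^3 × 0.45208^1 = 0.297459
P(M+4) = 6 × 0.54792^2 × 0.45208^2 = 0.368143
P(M+6) = 4 × 0.54792^1 × 0.45208^3 = 0.202499
P(M+8) = 0.45208^4 = 0.041770
The M+4 peak is largest (0.368143); scaling to 100 gives 24.48 : 80.80 : 100.00 : 55.01 : 11.35.

24.48 : 80.80 : 100.00 : 55.01 : 11.35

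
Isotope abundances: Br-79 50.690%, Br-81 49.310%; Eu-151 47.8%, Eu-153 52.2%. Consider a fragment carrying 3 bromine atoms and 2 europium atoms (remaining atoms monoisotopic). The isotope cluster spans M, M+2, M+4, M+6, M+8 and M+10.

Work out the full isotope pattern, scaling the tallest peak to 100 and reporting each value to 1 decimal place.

9.4 : 48.1 : 98.2 : 100.0 : 50.9 : 10.4

Bromine pattern (n=3): 0.13024674 : 0.3801026 : 0.36975457 : 0.11989609
Europium pattern (n=2): 0.228484 : 0.499032 : 0.272484
Convolve the two distributions (both contribute in 2-u steps):
  M: 0.13024674×0.228484 = 0.029759
  M+2: 0.13024674×0.499032 + 0.3801026×0.228484 = 0.151845
  M+4: 0.13024674×0.272484 + 0.3801026×0.499032 + 0.36975457×0.228484 = 0.309657
  M+6: 0.3801026×0.272484 + 0.36975457×0.499032 + 0.11989609×0.228484 = 0.315486
  M+8: 0.36975457×0.272484 + 0.11989609×0.499032 = 0.160584
  M+10: 0.11989609×0.272484 = 0.032670
Scale to base peak (0.315486) = 100: 9.4 : 48.1 : 98.2 : 100.0 : 50.9 : 10.4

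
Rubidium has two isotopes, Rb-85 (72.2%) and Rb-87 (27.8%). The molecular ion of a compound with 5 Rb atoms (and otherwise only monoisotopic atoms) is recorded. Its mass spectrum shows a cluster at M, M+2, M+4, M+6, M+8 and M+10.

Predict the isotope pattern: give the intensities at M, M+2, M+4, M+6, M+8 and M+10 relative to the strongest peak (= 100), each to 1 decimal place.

The 5 Rb atoms are independent, so intensities follow the terms of (0.722 + 0.278)^5.
P(M) = 0.722^5 = 0.196194
P(M+2) = 5 × 0.722^4 × 0.278^1 = 0.377714
P(M+4) = 10 × 0.722^3 × 0.278^2 = 0.290872
P(M+6) = 10 × 0.722^2 × 0.278^3 = 0.111998
P(M+8) = 5 × 0.722^1 × 0.278^4 = 0.021562
P(M+10) = 0.278^5 = 0.001660
The M+2 peak is largest (0.377714); scaling to 100 gives 51.9 : 100.0 : 77.0 : 29.7 : 5.7 : 0.4.

51.9 : 100.0 : 77.0 : 29.7 : 5.7 : 0.4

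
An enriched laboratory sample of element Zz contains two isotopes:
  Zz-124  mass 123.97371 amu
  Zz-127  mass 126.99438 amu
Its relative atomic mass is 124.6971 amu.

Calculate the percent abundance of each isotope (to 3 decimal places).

Zz-124: 76.052%, Zz-127: 23.948%

Let x be the fractional abundance of Zz-124; then Zz-127 has abundance 1 − x.
123.97371·x + 126.99438·(1 − x) = 124.6971
(123.97371 − 126.99438)·x = 124.6971 − 126.99438
x = -2.29728 / -3.02067 = 0.76052 → 76.052% Zz-124, 23.948% Zz-127.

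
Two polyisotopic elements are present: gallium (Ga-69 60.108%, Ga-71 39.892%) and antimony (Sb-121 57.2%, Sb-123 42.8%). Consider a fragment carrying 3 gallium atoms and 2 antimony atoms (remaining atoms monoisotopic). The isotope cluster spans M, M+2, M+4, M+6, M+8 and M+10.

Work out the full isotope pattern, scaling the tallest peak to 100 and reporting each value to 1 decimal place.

Gallium pattern (n=3): 0.2171685 : 0.432386 : 0.2869625 : 0.063483
Antimony pattern (n=2): 0.327184 : 0.489632 : 0.183184
Convolve the two distributions (both contribute in 2-u steps):
  M: 0.2171685×0.327184 = 0.071054
  M+2: 0.2171685×0.489632 + 0.432386×0.327184 = 0.247802
  M+4: 0.2171685×0.183184 + 0.432386×0.489632 + 0.2869625×0.327184 = 0.345381
  M+6: 0.432386×0.183184 + 0.2869625×0.489632 + 0.063483×0.327184 = 0.240483
  M+8: 0.2869625×0.183184 + 0.063483×0.489632 = 0.083650
  M+10: 0.063483×0.183184 = 0.011629
Scale to base peak (0.345381) = 100: 20.6 : 71.7 : 100.0 : 69.6 : 24.2 : 3.4

20.6 : 71.7 : 100.0 : 69.6 : 24.2 : 3.4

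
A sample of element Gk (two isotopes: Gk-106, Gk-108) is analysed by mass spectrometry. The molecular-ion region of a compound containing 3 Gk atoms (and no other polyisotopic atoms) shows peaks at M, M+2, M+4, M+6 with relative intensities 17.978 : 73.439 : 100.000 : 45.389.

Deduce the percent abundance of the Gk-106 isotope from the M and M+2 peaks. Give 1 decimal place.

Write p for the Gk-106 fraction. I(M+2)/I(M) = [C(3,1)·p^2·(1−p)] / p^3 = 3·(1−p)/p = 73.439/17.978 = 4.0849
(1−p)/p = 4.0849/3 = 1.3616  ⇒  p = 1/(1 + 1.3616) = 0.4234
Gk-106: 42.3%, Gk-108: 57.7%.

42.3%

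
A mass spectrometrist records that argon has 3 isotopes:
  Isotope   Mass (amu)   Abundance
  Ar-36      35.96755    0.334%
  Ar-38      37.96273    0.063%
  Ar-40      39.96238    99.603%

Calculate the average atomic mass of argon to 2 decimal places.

The abundance-weighted mean is 0.00334 × 35.96755 + 0.00063 × 37.96273 + 0.99603 × 39.96238
= 0.120132 + 0.023917 + 39.803729 = 39.947778 amu

39.95 amu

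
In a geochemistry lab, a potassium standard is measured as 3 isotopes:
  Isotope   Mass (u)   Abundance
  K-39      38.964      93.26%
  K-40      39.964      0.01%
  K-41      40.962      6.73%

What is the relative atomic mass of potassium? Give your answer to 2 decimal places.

39.10 u

Ar = Σ fᵢ·mᵢ = 0.9326 × 38.964 + 0.0001 × 39.964 + 0.0673 × 40.962
= 36.3378 + 0.0040 + 2.7567 = 39.0985 u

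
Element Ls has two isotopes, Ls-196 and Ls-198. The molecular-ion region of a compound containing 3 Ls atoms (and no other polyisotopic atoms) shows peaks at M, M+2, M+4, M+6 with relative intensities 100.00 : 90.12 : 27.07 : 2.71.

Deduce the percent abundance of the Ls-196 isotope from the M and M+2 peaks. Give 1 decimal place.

76.9%

If p is the fraction of Ls that is Ls-196, then I(M+2)/I(M) = [C(3,1)·p^2·(1−p)] / p^3 = 3·(1−p)/p = 90.12/100.00 = 0.9012
(1−p)/p = 0.9012/3 = 0.3004  ⇒  p = 1/(1 + 0.3004) = 0.7690
Ls-196: 76.9%, Ls-198: 23.1%.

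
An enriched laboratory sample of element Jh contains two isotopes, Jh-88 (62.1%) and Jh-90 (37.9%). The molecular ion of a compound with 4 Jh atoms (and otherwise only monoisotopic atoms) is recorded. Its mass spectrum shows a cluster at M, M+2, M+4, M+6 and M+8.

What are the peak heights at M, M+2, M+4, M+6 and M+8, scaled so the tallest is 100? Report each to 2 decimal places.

Expanding (0.621 + 0.379)^4:
P(M) = 0.621^4 = 0.148719
P(M+2) = 4 × 0.621^3 × 0.379^1 = 0.363056
P(M+4) = 6 × 0.621^2 × 0.379^2 = 0.332363
P(M+6) = 4 × 0.621^1 × 0.379^3 = 0.135229
P(M+8) = 0.379^4 = 0.020633
The M+2 peak is largest (0.363056); scaling to 100 gives 40.96 : 100.00 : 91.55 : 37.25 : 5.68.

40.96 : 100.00 : 91.55 : 37.25 : 5.68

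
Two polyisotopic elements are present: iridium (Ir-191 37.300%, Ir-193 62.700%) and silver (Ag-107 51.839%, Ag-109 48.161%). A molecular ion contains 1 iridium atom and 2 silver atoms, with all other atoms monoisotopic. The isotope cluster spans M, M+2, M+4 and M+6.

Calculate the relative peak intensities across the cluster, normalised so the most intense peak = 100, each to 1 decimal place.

25.1 : 88.8 : 100.0 : 36.4

Iridium pattern (n=1): 0.3730 : 0.6270
Silver pattern (n=2): 0.26872819 : 0.49932362 : 0.23194819
Convolve the two distributions (both contribute in 2-u steps):
  M: 0.3730×0.26872819 = 0.100236
  M+2: 0.3730×0.49932362 + 0.6270×0.26872819 = 0.354740
  M+4: 0.3730×0.23194819 + 0.6270×0.49932362 = 0.399593
  M+6: 0.6270×0.23194819 = 0.145432
Scale to base peak (0.399593) = 100: 25.1 : 88.8 : 100.0 : 36.4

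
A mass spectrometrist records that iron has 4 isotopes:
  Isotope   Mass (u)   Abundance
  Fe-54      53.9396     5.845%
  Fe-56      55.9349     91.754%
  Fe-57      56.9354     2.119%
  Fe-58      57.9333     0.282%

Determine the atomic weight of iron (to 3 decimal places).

55.845 u

Ar = Σ fᵢ·mᵢ = 0.05845 × 53.9396 + 0.91754 × 55.9349 + 0.02119 × 56.9354 + 0.00282 × 57.9333
= 3.15277 + 51.32251 + 1.20646 + 0.16337 = 55.84511 u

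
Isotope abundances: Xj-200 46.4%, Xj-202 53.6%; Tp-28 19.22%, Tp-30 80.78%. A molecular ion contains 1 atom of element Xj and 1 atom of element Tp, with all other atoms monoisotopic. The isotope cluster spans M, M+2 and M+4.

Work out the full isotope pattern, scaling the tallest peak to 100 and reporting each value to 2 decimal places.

Element Xj pattern (n=1): 0.4640 : 0.5360
Element Tp pattern (n=1): 0.1922 : 0.8078
Convolve the two distributions (both contribute in 2-u steps):
  M: 0.4640×0.1922 = 0.089181
  M+2: 0.4640×0.8078 + 0.5360×0.1922 = 0.477838
  M+4: 0.5360×0.8078 = 0.432981
Scale to base peak (0.477838) = 100: 18.66 : 100.00 : 90.61

18.66 : 100.00 : 90.61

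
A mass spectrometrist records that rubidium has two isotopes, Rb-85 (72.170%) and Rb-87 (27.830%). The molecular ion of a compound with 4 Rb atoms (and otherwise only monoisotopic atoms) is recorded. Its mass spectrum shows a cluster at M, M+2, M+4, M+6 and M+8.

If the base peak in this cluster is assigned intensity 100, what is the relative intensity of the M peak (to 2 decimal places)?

64.83

Binomial terms of (0.72170 + 0.27830)^4: M 0.2713, M+2 0.4184, M+4 0.2420, M+6 0.0622, M+8 0.0060 → M+2 is the base peak.
P(M+2) = C(4,1) × 0.72170^3 × 0.27830^1 = 4 × 0.37589809 × 0.2783 = 0.418450 (base)
P(M) = C(4,0) × 0.72170^4 × 0.27830^0 = 1 × 0.27128565 × 1.0000 = 0.271286
Relative intensity = 0.271286 / 0.418450 × 100 = 64.83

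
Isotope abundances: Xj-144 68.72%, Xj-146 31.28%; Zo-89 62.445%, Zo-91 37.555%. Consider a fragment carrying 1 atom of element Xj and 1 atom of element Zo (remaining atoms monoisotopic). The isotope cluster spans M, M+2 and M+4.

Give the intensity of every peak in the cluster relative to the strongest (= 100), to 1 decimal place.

Element Xj pattern (n=1): 0.6872 : 0.3128
Element Zo pattern (n=1): 0.62445 : 0.37555
Convolve the two distributions (both contribute in 2-u steps):
  M: 0.6872×0.62445 = 0.429122
  M+2: 0.6872×0.37555 + 0.3128×0.62445 = 0.453406
  M+4: 0.3128×0.37555 = 0.117472
Scale to base peak (0.453406) = 100: 94.6 : 100.0 : 25.9

94.6 : 100.0 : 25.9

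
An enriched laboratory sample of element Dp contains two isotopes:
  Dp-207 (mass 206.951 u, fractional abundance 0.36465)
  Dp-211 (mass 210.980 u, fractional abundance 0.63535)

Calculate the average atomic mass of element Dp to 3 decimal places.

209.511 u

Weight each isotope mass by its fractional abundance: 0.36465 × 206.951 + 0.63535 × 210.980
= 75.4647 + 134.0461 = 209.5108 u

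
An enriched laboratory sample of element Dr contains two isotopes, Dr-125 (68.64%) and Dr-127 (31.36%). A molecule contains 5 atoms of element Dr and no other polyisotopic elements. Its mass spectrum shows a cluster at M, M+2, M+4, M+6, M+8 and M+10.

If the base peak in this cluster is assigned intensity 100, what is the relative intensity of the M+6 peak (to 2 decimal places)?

41.75

Binomial terms of (0.6864 + 0.3136)^5: M 0.1524, M+2 0.3481, M+4 0.3180, M+6 0.1453, M+8 0.0332, M+10 0.0030 → M+2 is the base peak.
P(M+2) = C(5,1) × 0.6864^4 × 0.3136^1 = 5 × 0.22197757 × 0.3136 = 0.348061 (base)
P(M+6) = C(5,3) × 0.6864^2 × 0.3136^3 = 10 × 0.47114496 × 0.03084098 = 0.145306
Relative intensity = 0.145306 / 0.348061 × 100 = 41.75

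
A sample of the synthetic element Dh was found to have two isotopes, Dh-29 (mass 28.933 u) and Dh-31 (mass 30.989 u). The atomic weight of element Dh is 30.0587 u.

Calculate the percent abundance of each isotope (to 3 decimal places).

Dh-29: 45.248%, Dh-31: 54.752%

With x = fraction of Dh-29 (so Dh-31 is 1 − x):
28.933·x + 30.989·(1 − x) = 30.0587
(28.933 − 30.989)·x = 30.0587 − 30.989
x = -0.9303 / -2.056 = 0.45248 → 45.248% Dh-29, 54.752% Dh-31.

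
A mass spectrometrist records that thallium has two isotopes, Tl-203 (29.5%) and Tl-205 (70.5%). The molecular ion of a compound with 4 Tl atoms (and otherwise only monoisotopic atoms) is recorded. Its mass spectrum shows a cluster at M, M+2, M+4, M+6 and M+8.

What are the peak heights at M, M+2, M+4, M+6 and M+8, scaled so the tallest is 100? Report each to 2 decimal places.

1.83 : 17.51 : 62.77 : 100.00 : 59.75

The 4 Tl atoms are independent, so intensities follow the terms of (0.295 + 0.705)^4.
P(M) = 0.295^4 = 0.007573
P(M+2) = 4 × 0.295^3 × 0.705^1 = 0.072396
P(M+4) = 6 × 0.295^2 × 0.705^2 = 0.259522
P(M+6) = 4 × 0.295^1 × 0.705^3 = 0.413475
P(M+8) = 0.705^4 = 0.247034
The M+6 peak is largest (0.413475); scaling to 100 gives 1.83 : 17.51 : 62.77 : 100.00 : 59.75.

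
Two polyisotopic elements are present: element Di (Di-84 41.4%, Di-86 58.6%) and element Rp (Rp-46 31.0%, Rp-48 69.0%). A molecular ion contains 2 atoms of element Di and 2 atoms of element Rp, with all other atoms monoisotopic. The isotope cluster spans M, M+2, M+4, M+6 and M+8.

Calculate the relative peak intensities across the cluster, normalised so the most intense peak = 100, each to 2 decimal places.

4.36 : 31.74 : 85.25 : 100.00 : 43.26

Element Di pattern (n=2): 0.171396 : 0.485208 : 0.343396
Element Rp pattern (n=2): 0.0961 : 0.4278 : 0.4761
Convolve the two distributions (both contribute in 2-u steps):
  M: 0.171396×0.0961 = 0.016471
  M+2: 0.171396×0.4278 + 0.485208×0.0961 = 0.119952
  M+4: 0.171396×0.4761 + 0.485208×0.4278 + 0.343396×0.0961 = 0.322174
  M+6: 0.485208×0.4761 + 0.343396×0.4278 = 0.377912
  M+8: 0.343396×0.4761 = 0.163491
Scale to base peak (0.377912) = 100: 4.36 : 31.74 : 85.25 : 100.00 : 43.26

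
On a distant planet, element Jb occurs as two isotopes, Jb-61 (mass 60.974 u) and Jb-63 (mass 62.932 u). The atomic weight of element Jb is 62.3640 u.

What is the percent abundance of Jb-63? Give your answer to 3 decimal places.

70.991%

With x = fraction of Jb-61 (so Jb-63 is 1 − x):
60.974·x + 62.932·(1 − x) = 62.3640
(60.974 − 62.932)·x = 62.3640 − 62.932
x = -0.5680 / -1.958 = 0.29009 → 29.009% Jb-61, 70.991% Jb-63.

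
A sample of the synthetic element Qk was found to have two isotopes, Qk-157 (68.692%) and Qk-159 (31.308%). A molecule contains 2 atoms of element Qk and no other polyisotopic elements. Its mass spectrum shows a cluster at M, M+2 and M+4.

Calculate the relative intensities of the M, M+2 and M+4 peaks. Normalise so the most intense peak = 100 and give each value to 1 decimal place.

100.0 : 91.2 : 20.8

Expanding (0.68692 + 0.31308)^2:
P(M) = 0.68692^2 = 0.471859
P(M+2) = 2 × 0.68692^1 × 0.31308^1 = 0.430122
P(M+4) = 0.31308^2 = 0.098019
The M peak is largest (0.471859); scaling to 100 gives 100.0 : 91.2 : 20.8.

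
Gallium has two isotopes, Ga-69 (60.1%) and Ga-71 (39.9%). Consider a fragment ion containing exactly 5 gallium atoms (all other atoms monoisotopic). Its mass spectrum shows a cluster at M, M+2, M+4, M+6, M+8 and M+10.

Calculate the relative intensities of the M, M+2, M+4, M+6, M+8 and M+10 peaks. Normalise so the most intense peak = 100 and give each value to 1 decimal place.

22.7 : 75.3 : 100.0 : 66.4 : 22.0 : 2.9

Expanding (0.601 + 0.399)^5:
P(M) = 0.601^5 = 0.078410
P(M+2) = 5 × 0.601^4 × 0.399^1 = 0.260280
P(M+4) = 10 × 0.601^3 × 0.399^2 = 0.345596
P(M+6) = 10 × 0.601^2 × 0.399^3 = 0.229439
P(M+8) = 5 × 0.601^1 × 0.399^4 = 0.076162
P(M+10) = 0.399^5 = 0.010113
The M+4 peak is largest (0.345596); scaling to 100 gives 22.7 : 75.3 : 100.0 : 66.4 : 22.0 : 2.9.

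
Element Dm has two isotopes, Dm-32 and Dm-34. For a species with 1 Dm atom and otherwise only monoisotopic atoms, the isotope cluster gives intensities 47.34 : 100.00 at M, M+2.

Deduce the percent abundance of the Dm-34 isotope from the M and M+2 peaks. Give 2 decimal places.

67.87%

Write p for the Dm-32 fraction. I(M+2)/I(M) = [C(1,1)·p^0·(1−p)] / p^1 = 1·(1−p)/p = 100.00/47.34 = 2.1124
(1−p)/p = 2.1124/1 = 2.1124  ⇒  p = 1/(1 + 2.1124) = 0.3213
Dm-32: 32.13%, Dm-34: 67.87%.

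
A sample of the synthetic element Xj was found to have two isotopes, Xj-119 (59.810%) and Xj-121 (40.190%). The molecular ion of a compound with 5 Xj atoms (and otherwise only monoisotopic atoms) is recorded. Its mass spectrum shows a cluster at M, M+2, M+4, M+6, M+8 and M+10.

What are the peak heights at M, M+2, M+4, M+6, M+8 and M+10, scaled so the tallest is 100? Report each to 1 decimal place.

22.1 : 74.4 : 100.0 : 67.2 : 22.6 : 3.0

Expanding (0.59810 + 0.40190)^5:
P(M) = 0.59810^5 = 0.076537
P(M+2) = 5 × 0.59810^4 × 0.40190^1 = 0.257148
P(M+4) = 10 × 0.59810^3 × 0.40190^2 = 0.345587
P(M+6) = 10 × 0.59810^2 × 0.40190^3 = 0.232221
P(M+8) = 5 × 0.59810^1 × 0.40190^4 = 0.078022
P(M+10) = 0.40190^5 = 0.010486
The M+4 peak is largest (0.345587); scaling to 100 gives 22.1 : 74.4 : 100.0 : 67.2 : 22.6 : 3.0.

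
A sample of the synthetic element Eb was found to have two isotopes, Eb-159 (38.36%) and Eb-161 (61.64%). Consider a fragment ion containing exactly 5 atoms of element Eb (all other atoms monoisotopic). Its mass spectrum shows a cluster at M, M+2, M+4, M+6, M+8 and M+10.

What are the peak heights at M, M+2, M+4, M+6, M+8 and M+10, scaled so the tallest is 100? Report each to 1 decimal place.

2.4 : 19.4 : 62.2 : 100.0 : 80.3 : 25.8

Each Eb atom is independently Eb-159 (p = 0.3836) or Eb-161 (q = 0.6164); the cluster is the binomial expansion (p + q)^5.
P(M) = 0.3836^5 = 0.008306
P(M+2) = 5 × 0.3836^4 × 0.6164^1 = 0.066734
P(M+4) = 10 × 0.3836^3 × 0.6164^2 = 0.214467
P(M+6) = 10 × 0.3836^2 × 0.6164^3 = 0.344624
P(M+8) = 5 × 0.3836^1 × 0.6164^4 = 0.276885
P(M+10) = 0.6164^5 = 0.088984
The M+6 peak is largest (0.344624); scaling to 100 gives 2.4 : 19.4 : 62.2 : 100.0 : 80.3 : 25.8.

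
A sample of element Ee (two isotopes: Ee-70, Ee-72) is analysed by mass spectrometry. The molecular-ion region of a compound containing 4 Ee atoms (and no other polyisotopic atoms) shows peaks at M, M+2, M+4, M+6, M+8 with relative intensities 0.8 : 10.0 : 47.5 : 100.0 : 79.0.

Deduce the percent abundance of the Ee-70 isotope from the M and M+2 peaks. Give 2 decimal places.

Write p for the Ee-70 fraction. I(M+2)/I(M) = [C(4,1)·p^3·(1−p)] / p^4 = 4·(1−p)/p = 10.0/0.8 = 12.5000
(1−p)/p = 12.5000/4 = 3.1250  ⇒  p = 1/(1 + 3.1250) = 0.2424
Ee-70: 24.24%, Ee-72: 75.76%.

24.24%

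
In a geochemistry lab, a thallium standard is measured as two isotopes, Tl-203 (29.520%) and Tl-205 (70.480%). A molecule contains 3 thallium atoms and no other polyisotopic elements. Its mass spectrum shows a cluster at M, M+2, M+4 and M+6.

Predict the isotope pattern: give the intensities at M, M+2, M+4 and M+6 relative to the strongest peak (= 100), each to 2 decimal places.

Each Tl atom is independently Tl-203 (p = 0.29520) or Tl-205 (q = 0.70480); the cluster is the binomial expansion (p + q)^3.
P(M) = 0.29520^3 = 0.025725
P(M+2) = 3 × 0.29520^2 × 0.70480^1 = 0.184255
P(M+4) = 3 × 0.29520^1 × 0.70480^2 = 0.439916
P(M+6) = 0.70480^3 = 0.350104
The M+4 peak is largest (0.439916); scaling to 100 gives 5.85 : 41.88 : 100.00 : 79.58.

5.85 : 41.88 : 100.00 : 79.58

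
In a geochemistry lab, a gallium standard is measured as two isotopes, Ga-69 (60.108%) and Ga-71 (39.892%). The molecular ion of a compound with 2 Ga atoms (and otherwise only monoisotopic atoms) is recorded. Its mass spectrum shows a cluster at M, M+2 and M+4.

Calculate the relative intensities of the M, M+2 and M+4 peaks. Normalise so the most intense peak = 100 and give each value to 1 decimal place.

Expanding (0.60108 + 0.39892)^2:
P(M) = 0.60108^2 = 0.361297
P(M+2) = 2 × 0.60108^1 × 0.39892^1 = 0.479566
P(M+4) = 0.39892^2 = 0.159137
The M+2 peak is largest (0.479566); scaling to 100 gives 75.3 : 100.0 : 33.2.

75.3 : 100.0 : 33.2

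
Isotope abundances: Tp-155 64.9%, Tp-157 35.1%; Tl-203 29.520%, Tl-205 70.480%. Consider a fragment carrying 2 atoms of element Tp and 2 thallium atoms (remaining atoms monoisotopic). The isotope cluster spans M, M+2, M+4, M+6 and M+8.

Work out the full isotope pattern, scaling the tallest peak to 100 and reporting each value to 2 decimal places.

8.96 : 52.49 : 100.00 : 67.78 : 14.94

Element Tp pattern (n=2): 0.421201 : 0.455598 : 0.123201
Thallium pattern (n=2): 0.08714304 : 0.41611392 : 0.49674304
Convolve the two distributions (both contribute in 2-u steps):
  M: 0.421201×0.08714304 = 0.036705
  M+2: 0.421201×0.41611392 + 0.455598×0.08714304 = 0.214970
  M+4: 0.421201×0.49674304 + 0.455598×0.41611392 + 0.123201×0.08714304 = 0.409545
  M+6: 0.455598×0.49674304 + 0.123201×0.41611392 = 0.277581
  M+8: 0.123201×0.49674304 = 0.061199
Scale to base peak (0.409545) = 100: 8.96 : 52.49 : 100.00 : 67.78 : 14.94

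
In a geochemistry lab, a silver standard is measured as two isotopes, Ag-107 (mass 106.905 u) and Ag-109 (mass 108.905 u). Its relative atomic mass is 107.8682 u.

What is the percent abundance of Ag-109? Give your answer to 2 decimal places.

With x = fraction of Ag-107 (so Ag-109 is 1 − x):
106.905·x + 108.905·(1 − x) = 107.8682
(106.905 − 108.905)·x = 107.8682 − 108.905
x = -1.0368 / -2.000 = 0.51840 → 51.84% Ag-107, 48.16% Ag-109.

48.16%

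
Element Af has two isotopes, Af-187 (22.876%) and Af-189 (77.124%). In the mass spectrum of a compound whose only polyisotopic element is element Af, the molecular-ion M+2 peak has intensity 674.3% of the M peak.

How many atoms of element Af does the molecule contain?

With n Af atoms, P(M+2)/P(M) = C(n,1)·p^(n−1)q / p^n = n·q/p = n · 0.77124/0.22876.
n = 6.743 × 0.22876/0.77124 = 2.00 ≈ 2

2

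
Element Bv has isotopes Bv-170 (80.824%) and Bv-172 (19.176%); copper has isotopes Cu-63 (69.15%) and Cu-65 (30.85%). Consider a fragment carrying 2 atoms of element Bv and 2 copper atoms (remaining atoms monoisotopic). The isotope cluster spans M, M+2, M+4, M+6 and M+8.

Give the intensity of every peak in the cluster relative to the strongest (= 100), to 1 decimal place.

73.2 : 100.0 : 49.7 : 10.6 : 0.8

Element Bv pattern (n=2): 0.6532519 : 0.3099762 : 0.0367719
Copper pattern (n=2): 0.47817225 : 0.4266555 : 0.09517225
Convolve the two distributions (both contribute in 2-u steps):
  M: 0.6532519×0.47817225 = 0.312367
  M+2: 0.6532519×0.4266555 + 0.3099762×0.47817225 = 0.426936
  M+4: 0.6532519×0.09517225 + 0.3099762×0.4266555 + 0.0367719×0.47817225 = 0.212008
  M+6: 0.3099762×0.09517225 + 0.0367719×0.4266555 = 0.045190
  M+8: 0.0367719×0.09517225 = 0.003500
Scale to base peak (0.426936) = 100: 73.2 : 100.0 : 49.7 : 10.6 : 0.8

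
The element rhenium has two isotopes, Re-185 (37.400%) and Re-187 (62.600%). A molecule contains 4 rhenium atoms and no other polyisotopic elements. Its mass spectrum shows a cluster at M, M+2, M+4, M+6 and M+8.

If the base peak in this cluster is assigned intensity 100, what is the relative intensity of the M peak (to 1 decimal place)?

Binomial terms of (0.37400 + 0.62600)^4: M 0.0196, M+2 0.1310, M+4 0.3289, M+6 0.3670, M+8 0.1536 → M+6 is the base peak.
P(M+6) = C(4,3) × 0.37400^1 × 0.62600^3 = 4 × 0.3740 × 0.24531438 = 0.366990 (base)
P(M) = C(4,0) × 0.37400^4 × 0.62600^0 = 1 × 0.0195653 × 1.0000 = 0.019565
Relative intensity = 0.019565 / 0.366990 × 100 = 5.3

5.3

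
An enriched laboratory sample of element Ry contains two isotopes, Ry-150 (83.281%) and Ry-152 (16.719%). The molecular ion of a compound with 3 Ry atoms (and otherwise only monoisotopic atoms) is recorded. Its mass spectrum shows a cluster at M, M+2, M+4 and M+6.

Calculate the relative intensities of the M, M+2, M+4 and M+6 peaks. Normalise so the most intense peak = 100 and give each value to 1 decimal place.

100.0 : 60.2 : 12.1 : 0.8

Expanding (0.83281 + 0.16719)^3:
P(M) = 0.83281^3 = 0.577614
P(M+2) = 3 × 0.83281^2 × 0.16719^1 = 0.347875
P(M+4) = 3 × 0.83281^1 × 0.16719^2 = 0.069837
P(M+6) = 0.16719^3 = 0.004673
The M peak is largest (0.577614); scaling to 100 gives 100.0 : 60.2 : 12.1 : 0.8.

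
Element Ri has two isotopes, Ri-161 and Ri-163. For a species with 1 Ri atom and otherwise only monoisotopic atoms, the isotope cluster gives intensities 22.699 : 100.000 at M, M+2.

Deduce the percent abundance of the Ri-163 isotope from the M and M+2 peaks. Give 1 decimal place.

Write p for the Ri-161 fraction. I(M+2)/I(M) = [C(1,1)·p^0·(1−p)] / p^1 = 1·(1−p)/p = 100.000/22.699 = 4.4055
(1−p)/p = 4.4055/1 = 4.4055  ⇒  p = 1/(1 + 4.4055) = 0.1850
Ri-161: 18.5%, Ri-163: 81.5%.

81.5%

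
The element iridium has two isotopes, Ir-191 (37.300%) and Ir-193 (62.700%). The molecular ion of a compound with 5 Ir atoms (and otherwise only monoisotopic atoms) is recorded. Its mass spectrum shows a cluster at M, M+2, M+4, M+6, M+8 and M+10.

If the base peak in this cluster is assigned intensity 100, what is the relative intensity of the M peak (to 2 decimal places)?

(0.37300 + 0.62700)^5 gives M 0.0072, M+2 0.0607, M+4 0.2040, M+6 0.3429, M+8 0.2882, M+10 0.0969; the largest is M+6.
P(M+6) = C(5,3) × 0.37300^2 × 0.62700^3 = 10 × 0.139129 × 0.24649188 = 0.342942 (base)
P(M) = C(5,0) × 0.37300^5 × 0.62700^0 = 1 × 0.00722012 × 1.0000 = 0.007220
Relative intensity = 0.007220 / 0.342942 × 100 = 2.11

2.11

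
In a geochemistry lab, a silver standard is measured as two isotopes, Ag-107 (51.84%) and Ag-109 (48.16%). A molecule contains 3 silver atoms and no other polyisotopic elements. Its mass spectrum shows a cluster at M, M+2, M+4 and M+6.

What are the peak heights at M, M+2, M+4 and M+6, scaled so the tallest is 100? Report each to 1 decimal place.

35.9 : 100.0 : 92.9 : 28.8

Expanding (0.5184 + 0.4816)^3:
P(M) = 0.5184^3 = 0.139314
P(M+2) = 3 × 0.5184^2 × 0.4816^1 = 0.388273
P(M+4) = 3 × 0.5184^1 × 0.4816^2 = 0.360711
P(M+6) = 0.4816^3 = 0.111702
The M+2 peak is largest (0.388273); scaling to 100 gives 35.9 : 100.0 : 92.9 : 28.8.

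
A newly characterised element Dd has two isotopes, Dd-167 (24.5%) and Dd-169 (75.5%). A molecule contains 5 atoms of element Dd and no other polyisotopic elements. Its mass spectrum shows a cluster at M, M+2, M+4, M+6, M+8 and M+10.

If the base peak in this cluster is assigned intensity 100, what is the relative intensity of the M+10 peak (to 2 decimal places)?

Binomial terms of (0.245 + 0.755)^5: M 0.0009, M+2 0.0136, M+4 0.0838, M+6 0.2583, M+8 0.3980, M+10 0.2453 → M+8 is the base peak.
P(M+8) = C(5,4) × 0.245^1 × 0.755^4 = 5 × 0.2450 × 0.3249285 = 0.398037 (base)
P(M+10) = C(5,5) × 0.245^0 × 0.755^5 = 1 × 1.0000 × 0.24532102 = 0.245321
Relative intensity = 0.245321 / 0.398037 × 100 = 61.63

61.63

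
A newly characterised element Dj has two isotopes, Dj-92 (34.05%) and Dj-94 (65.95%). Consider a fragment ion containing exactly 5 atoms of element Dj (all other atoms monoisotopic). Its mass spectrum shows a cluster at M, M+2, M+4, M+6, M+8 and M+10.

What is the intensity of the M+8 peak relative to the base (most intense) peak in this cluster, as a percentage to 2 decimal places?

Term probabilities: M 0.0046, M+2 0.0443, M+4 0.1717, M+6 0.3326, M+8 0.3221, M+10 0.1248. Base peak = M+6.
P(M+6) = C(5,3) × 0.3405^2 × 0.6595^3 = 10 × 0.11594025 × 0.28684309 = 0.332567 (base)
P(M+8) = C(5,4) × 0.3405^1 × 0.6595^4 = 5 × 0.3405 × 0.18917302 = 0.322067
Relative intensity = 0.322067 / 0.332567 × 100 = 96.84

96.84%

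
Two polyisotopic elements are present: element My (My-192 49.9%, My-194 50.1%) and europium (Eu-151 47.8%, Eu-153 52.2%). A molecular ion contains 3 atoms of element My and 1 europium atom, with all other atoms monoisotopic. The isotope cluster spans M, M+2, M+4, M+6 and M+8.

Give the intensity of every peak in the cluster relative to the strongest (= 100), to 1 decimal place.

Element My pattern (n=3): 0.1242515 : 0.3742485 : 0.3757485 : 0.1257515
Europium pattern (n=1): 0.4780 : 0.5220
Convolve the two distributions (both contribute in 2-u steps):
  M: 0.1242515×0.4780 = 0.059392
  M+2: 0.1242515×0.5220 + 0.3742485×0.4780 = 0.243750
  M+4: 0.3742485×0.5220 + 0.3757485×0.4780 = 0.374966
  M+6: 0.3757485×0.5220 + 0.1257515×0.4780 = 0.256250
  M+8: 0.1257515×0.5220 = 0.065642
Scale to base peak (0.374966) = 100: 15.8 : 65.0 : 100.0 : 68.3 : 17.5

15.8 : 65.0 : 100.0 : 68.3 : 17.5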